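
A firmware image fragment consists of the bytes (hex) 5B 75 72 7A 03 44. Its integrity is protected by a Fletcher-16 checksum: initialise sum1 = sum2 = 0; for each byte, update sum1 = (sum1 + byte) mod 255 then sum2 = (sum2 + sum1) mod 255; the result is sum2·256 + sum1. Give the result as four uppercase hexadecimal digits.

Running sums (mod 255):
  after byte 0 (5B): sum1=91, sum2=91
  after byte 1 (75): sum1=208, sum2=44
  after byte 2 (72): sum1=67, sum2=111
  after byte 3 (7A): sum1=189, sum2=45
  after byte 4 (03): sum1=192, sum2=237
  after byte 5 (44): sum1=5, sum2=242
Checksum = sum2·256 + sum1 = 242·256 + 5 = 61957 = 0xF205.

F205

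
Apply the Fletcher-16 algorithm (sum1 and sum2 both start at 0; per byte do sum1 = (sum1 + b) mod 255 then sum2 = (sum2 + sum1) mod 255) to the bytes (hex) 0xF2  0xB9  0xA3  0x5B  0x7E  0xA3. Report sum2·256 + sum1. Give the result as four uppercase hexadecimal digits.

Running sums (mod 255):
  after byte 0 (0xF2): sum1=242, sum2=242
  after byte 1 (0xB9): sum1=172, sum2=159
  after byte 2 (0xA3): sum1=80, sum2=239
  after byte 3 (0x5B): sum1=171, sum2=155
  after byte 4 (0x7E): sum1=42, sum2=197
  after byte 5 (0xA3): sum1=205, sum2=147
Checksum = sum2·256 + sum1 = 147·256 + 205 = 37837 = 0x93CD.

93CD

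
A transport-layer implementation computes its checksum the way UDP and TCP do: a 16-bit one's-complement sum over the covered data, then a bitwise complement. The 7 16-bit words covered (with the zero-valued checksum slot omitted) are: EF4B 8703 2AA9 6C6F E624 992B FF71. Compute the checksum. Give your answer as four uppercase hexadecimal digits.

73D5

One's-complement addition (fold any carry out of bit 15 back into bit 0):
  0xEF4B + 0x8703 = 0x1764E → wrap carry → 0x764F
  0x764F + 0x2AA9 = 0x0A0F8
  0xA0F8 + 0x6C6F = 0x10D67 → wrap carry → 0x0D68
  0x0D68 + 0xE624 = 0x0F38C
  0xF38C + 0x992B = 0x18CB7 → wrap carry → 0x8CB8
  0x8CB8 + 0xFF71 = 0x18C29 → wrap carry → 0x8C2A
One's-complement sum = 0x8C2A.
Checksum = ~0x8C2A & 0xFFFF = 0x73D5.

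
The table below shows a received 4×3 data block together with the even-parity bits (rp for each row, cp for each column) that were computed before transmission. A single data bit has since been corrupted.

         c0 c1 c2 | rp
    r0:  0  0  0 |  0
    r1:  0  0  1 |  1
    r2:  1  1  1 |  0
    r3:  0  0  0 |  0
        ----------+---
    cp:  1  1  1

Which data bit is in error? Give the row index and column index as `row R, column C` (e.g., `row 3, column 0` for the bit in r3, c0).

row 2, column 2

Recompute each row's even parity and compare to rp:
  r0: data parity 0, sent rp 0 → ok
  r1: data parity 1, sent rp 1 → ok
  r2: data parity 1, sent rp 0 → mismatch
  r3: data parity 0, sent rp 0 → ok
Recompute each column's even parity and compare to cp:
  c0: data parity 1, sent cp 1 → ok
  c1: data parity 1, sent cp 1 → ok
  c2: data parity 0, sent cp 1 → mismatch
Exactly one row (r2) and one column (c2) fail → the flipped bit is at their intersection.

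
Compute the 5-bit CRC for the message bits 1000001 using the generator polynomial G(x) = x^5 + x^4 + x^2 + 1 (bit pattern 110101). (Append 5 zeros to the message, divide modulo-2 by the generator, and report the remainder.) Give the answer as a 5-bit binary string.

11011

Append 5 zeros: 100000100000. Divide by 110101 (XOR where the leading bit is 1):
  pos 0: 100000 XOR 110101 = 010101
  pos 1: 101011 XOR 110101 = 011110
  pos 2: 111100 XOR 110101 = 001001
  pos 4: 100100 XOR 110101 = 010001
  pos 5: 100010 XOR 110101 = 010111
  pos 6: 101110 XOR 110101 = 011011
Remainder (last 5 bits) = 11011. This is the CRC / FCS.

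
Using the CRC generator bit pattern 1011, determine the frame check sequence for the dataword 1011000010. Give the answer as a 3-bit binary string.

110

Append 3 zeros: 1011000010000. Divide by 1011 (XOR where the leading bit is 1):
  pos 0: 1011 XOR 1011 = 0000
  pos 8: 1000 XOR 1011 = 0011
Remainder (last 3 bits) = 110. This is the CRC / FCS.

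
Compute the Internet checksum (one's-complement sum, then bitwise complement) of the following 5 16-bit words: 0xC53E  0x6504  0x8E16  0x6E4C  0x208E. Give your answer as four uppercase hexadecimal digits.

One's-complement addition (fold any carry out of bit 15 back into bit 0):
  0xC53E + 0x6504 = 0x12A42 → wrap carry → 0x2A43
  0x2A43 + 0x8E16 = 0x0B859
  0xB859 + 0x6E4C = 0x126A5 → wrap carry → 0x26A6
  0x26A6 + 0x208E = 0x04734
One's-complement sum = 0x4734.
Checksum = ~0x4734 & 0xFFFF = 0xB8CB.

B8CB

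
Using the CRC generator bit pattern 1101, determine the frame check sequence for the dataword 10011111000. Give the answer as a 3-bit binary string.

010

Append 3 zeros: 10011111000000. Divide by 1101 (XOR where the leading bit is 1):
  pos 0: 1001 XOR 1101 = 0100
  pos 1: 1001 XOR 1101 = 0100
  pos 2: 1001 XOR 1101 = 0100
  pos 3: 1001 XOR 1101 = 0100
  pos 4: 1001 XOR 1101 = 0100
  pos 5: 1000 XOR 1101 = 0101
  pos 6: 1010 XOR 1101 = 0111
  pos 7: 1110 XOR 1101 = 0011
  pos 9: 1100 XOR 1101 = 0001
Remainder (last 3 bits) = 010. This is the CRC / FCS.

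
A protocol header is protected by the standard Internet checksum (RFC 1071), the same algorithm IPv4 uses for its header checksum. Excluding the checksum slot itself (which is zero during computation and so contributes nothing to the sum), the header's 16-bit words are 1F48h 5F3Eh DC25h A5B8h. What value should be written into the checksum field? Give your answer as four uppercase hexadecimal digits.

One's-complement addition (fold any carry out of bit 15 back into bit 0):
  0x1F48 + 0x5F3E = 0x07E86
  0x7E86 + 0xDC25 = 0x15AAB → wrap carry → 0x5AAC
  0x5AAC + 0xA5B8 = 0x10064 → wrap carry → 0x0065
One's-complement sum = 0x0065.
Checksum = ~0x0065 & 0xFFFF = 0xFF9A.

FF9A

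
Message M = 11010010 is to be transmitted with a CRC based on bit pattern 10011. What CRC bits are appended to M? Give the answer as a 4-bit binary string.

Append 4 zeros: 110100100000. Divide by 10011 (XOR where the leading bit is 1):
  pos 0: 11010 XOR 10011 = 01001
  pos 1: 10010 XOR 10011 = 00001
  pos 5: 11000 XOR 10011 = 01011
  pos 6: 10110 XOR 10011 = 00101
Remainder (last 4 bits) = 1010. This is the CRC / FCS.

1010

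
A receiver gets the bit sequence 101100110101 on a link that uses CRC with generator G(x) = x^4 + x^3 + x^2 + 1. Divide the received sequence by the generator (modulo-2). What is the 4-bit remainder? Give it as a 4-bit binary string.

Modulo-2 division of 101100110101 by 11101:
  pos 0: 10110 XOR 11101 = 01011
  pos 1: 10110 XOR 11101 = 01011
  pos 2: 10111 XOR 11101 = 01010
  pos 3: 10101 XOR 11101 = 01000
  pos 4: 10000 XOR 11101 = 01101
  pos 5: 11011 XOR 11101 = 00110
  pos 7: 11001 XOR 11101 = 00100
Remainder = 0100 (nonzero — an error is detected).

0100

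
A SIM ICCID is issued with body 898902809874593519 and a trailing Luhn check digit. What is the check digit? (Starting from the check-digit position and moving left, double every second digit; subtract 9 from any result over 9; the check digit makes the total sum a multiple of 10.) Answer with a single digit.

5

Partial digits right→left: 9 1 5 3 9 5 4 7 8 9 0 8 2 0 9 8 9 8
Double every second digit counting from the check-digit position (so the 1st, 3rd, 5th, ... of the partial from the right).
  doubled (with −9 where >9): 9 1 9 8 7 0 4 9 9 → sum 56
  kept as-is: 1 3 5 7 9 8 0 8 8 → sum 49
Total = 56 + 49 = 105.
Check digit = (10 − (105 mod 10)) mod 10 = 5.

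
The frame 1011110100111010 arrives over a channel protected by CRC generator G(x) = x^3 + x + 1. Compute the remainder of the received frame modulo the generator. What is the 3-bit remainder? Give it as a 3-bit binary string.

Modulo-2 division of 1011110100111010 by 1011:
  pos 0: 1011 XOR 1011 = 0000
  pos 4: 1101 XOR 1011 = 0110
  pos 5: 1100 XOR 1011 = 0111
  pos 6: 1110 XOR 1011 = 0101
  pos 7: 1011 XOR 1011 = 0000
  pos 11: 1101 XOR 1011 = 0110
  pos 12: 1100 XOR 1011 = 0111
Remainder = 111 (nonzero — an error is detected).

111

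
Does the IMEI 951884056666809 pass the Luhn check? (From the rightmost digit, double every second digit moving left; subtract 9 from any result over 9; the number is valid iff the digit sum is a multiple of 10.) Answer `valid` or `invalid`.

valid

From the right, keep odd positions and double even positions (subtract 9 from any doubled value over 9):
  doubled (positions 2,4,...): 0 3 3 1 8 7 1 → sum 23
  kept (positions 1,3,...): 9 8 6 6 0 8 1 9 → sum 47
Total = 70.
70 mod 10 = 0, so the number is valid.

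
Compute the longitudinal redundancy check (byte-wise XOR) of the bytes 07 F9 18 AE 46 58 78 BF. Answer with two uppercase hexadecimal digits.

91

XOR the bytes together:
  start with 0x07
  0x07 ⊕ 0xF9 = 0xFE
  0xFE ⊕ 0x18 = 0xE6
  0xE6 ⊕ 0xAE = 0x48
  0x48 ⊕ 0x46 = 0x0E
  0x0E ⊕ 0x58 = 0x56
  0x56 ⊕ 0x78 = 0x2E
  0x2E ⊕ 0xBF = 0x91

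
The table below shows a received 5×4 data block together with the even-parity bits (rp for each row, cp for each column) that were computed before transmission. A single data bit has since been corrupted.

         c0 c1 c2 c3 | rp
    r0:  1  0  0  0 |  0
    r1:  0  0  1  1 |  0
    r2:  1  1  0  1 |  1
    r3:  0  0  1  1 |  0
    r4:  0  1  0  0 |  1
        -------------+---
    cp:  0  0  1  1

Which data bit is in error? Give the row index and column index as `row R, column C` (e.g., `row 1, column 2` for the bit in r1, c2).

row 0, column 2

Recompute each row's even parity and compare to rp:
  r0: data parity 1, sent rp 0 → mismatch
  r1: data parity 0, sent rp 0 → ok
  r2: data parity 1, sent rp 1 → ok
  r3: data parity 0, sent rp 0 → ok
  r4: data parity 1, sent rp 1 → ok
Recompute each column's even parity and compare to cp:
  c0: data parity 0, sent cp 0 → ok
  c1: data parity 0, sent cp 0 → ok
  c2: data parity 0, sent cp 1 → mismatch
  c3: data parity 1, sent cp 1 → ok
Exactly one row (r0) and one column (c2) fail → the flipped bit is at their intersection.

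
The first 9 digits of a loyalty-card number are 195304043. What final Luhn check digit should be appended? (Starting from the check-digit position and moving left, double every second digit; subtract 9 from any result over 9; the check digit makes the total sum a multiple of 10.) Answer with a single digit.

1

Partial digits right→left: 3 4 0 4 0 3 5 9 1
Double every second digit counting from the check-digit position (so the 1st, 3rd, 5th, ... of the partial from the right).
  doubled (with −9 where >9): 6 0 0 1 2 → sum 9
  kept as-is: 4 4 3 9 → sum 20
Total = 9 + 20 = 29.
Check digit = (10 − (29 mod 10)) mod 10 = 1.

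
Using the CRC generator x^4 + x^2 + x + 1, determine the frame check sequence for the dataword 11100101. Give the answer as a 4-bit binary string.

0111

Append 4 zeros: 111001010000. Divide by 10111 (XOR where the leading bit is 1):
  pos 0: 11100 XOR 10111 = 01011
  pos 1: 10111 XOR 10111 = 00000
  pos 7: 10000 XOR 10111 = 00111
Remainder (last 4 bits) = 0111. This is the CRC / FCS.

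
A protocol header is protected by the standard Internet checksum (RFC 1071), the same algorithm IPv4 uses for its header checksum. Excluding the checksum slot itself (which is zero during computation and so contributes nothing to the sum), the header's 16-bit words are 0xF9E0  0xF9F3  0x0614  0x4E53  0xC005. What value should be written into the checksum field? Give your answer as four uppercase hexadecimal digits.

One's-complement addition (fold any carry out of bit 15 back into bit 0):
  0xF9E0 + 0xF9F3 = 0x1F3D3 → wrap carry → 0xF3D4
  0xF3D4 + 0x0614 = 0x0F9E8
  0xF9E8 + 0x4E53 = 0x1483B → wrap carry → 0x483C
  0x483C + 0xC005 = 0x10841 → wrap carry → 0x0842
One's-complement sum = 0x0842.
Checksum = ~0x0842 & 0xFFFF = 0xF7BD.

F7BD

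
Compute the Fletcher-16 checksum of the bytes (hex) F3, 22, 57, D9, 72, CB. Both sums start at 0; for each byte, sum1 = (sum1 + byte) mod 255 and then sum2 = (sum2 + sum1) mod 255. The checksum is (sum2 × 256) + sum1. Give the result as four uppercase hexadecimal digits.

Running sums (mod 255):
  after byte 0 (F3): sum1=243, sum2=243
  after byte 1 (22): sum1=22, sum2=10
  after byte 2 (57): sum1=109, sum2=119
  after byte 3 (D9): sum1=71, sum2=190
  after byte 4 (72): sum1=185, sum2=120
  after byte 5 (CB): sum1=133, sum2=253
Checksum = sum2·256 + sum1 = 253·256 + 133 = 64901 = 0xFD85.

FD85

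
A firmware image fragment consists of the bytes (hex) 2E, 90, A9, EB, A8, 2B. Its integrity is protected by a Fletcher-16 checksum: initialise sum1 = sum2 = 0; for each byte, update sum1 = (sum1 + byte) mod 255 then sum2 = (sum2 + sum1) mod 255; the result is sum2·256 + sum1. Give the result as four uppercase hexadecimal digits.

Running sums (mod 255):
  after byte 0 (2E): sum1=46, sum2=46
  after byte 1 (90): sum1=190, sum2=236
  after byte 2 (A9): sum1=104, sum2=85
  after byte 3 (EB): sum1=84, sum2=169
  after byte 4 (A8): sum1=252, sum2=166
  after byte 5 (2B): sum1=40, sum2=206
Checksum = sum2·256 + sum1 = 206·256 + 40 = 52776 = 0xCE28.

CE28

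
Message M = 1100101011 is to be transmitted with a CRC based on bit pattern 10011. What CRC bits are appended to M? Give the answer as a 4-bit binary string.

0110

Append 4 zeros: 11001010110000. Divide by 10011 (XOR where the leading bit is 1):
  pos 0: 11001 XOR 10011 = 01010
  pos 1: 10100 XOR 10011 = 00111
  pos 3: 11110 XOR 10011 = 01101
  pos 4: 11011 XOR 10011 = 01000
  pos 5: 10001 XOR 10011 = 00010
  pos 8: 10000 XOR 10011 = 00011
Remainder (last 4 bits) = 0110. This is the CRC / FCS.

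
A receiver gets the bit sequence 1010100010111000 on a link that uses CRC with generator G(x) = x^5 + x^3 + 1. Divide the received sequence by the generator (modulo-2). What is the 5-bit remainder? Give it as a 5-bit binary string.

00000

Modulo-2 division of 1010100010111000 by 101001:
  pos 0: 101010 XOR 101001 = 000011
  pos 4: 110010 XOR 101001 = 011011
  pos 5: 110111 XOR 101001 = 011110
  pos 6: 111101 XOR 101001 = 010100
  pos 7: 101001 XOR 101001 = 000000
Remainder = 00000 (zero — the frame passes the CRC check).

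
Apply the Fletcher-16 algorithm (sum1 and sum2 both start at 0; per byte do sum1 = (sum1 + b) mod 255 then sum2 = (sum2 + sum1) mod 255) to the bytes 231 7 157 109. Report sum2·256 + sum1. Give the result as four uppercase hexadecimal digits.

5DF9

Running sums (mod 255):
  after byte 0 (231): sum1=231, sum2=231
  after byte 1 (7): sum1=238, sum2=214
  after byte 2 (157): sum1=140, sum2=99
  after byte 3 (109): sum1=249, sum2=93
Checksum = sum2·256 + sum1 = 93·256 + 249 = 24057 = 0x5DF9.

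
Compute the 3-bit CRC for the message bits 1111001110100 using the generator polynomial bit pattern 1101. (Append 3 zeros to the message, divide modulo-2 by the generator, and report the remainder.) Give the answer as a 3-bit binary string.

Append 3 zeros: 1111001110100000. Divide by 1101 (XOR where the leading bit is 1):
  pos 0: 1111 XOR 1101 = 0010
  pos 2: 1000 XOR 1101 = 0101
  pos 3: 1011 XOR 1101 = 0110
  pos 4: 1101 XOR 1101 = 0000
  pos 8: 1010 XOR 1101 = 0111
  pos 9: 1110 XOR 1101 = 0011
  pos 11: 1100 XOR 1101 = 0001
Remainder (last 3 bits) = 010. This is the CRC / FCS.

010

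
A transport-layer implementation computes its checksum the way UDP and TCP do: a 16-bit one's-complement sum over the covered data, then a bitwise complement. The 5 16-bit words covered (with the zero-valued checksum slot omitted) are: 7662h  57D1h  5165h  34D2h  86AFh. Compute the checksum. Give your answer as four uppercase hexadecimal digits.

One's-complement addition (fold any carry out of bit 15 back into bit 0):
  0x7662 + 0x57D1 = 0x0CE33
  0xCE33 + 0x5165 = 0x11F98 → wrap carry → 0x1F99
  0x1F99 + 0x34D2 = 0x0546B
  0x546B + 0x86AF = 0x0DB1A
One's-complement sum = 0xDB1A.
Checksum = ~0xDB1A & 0xFFFF = 0x24E5.

24E5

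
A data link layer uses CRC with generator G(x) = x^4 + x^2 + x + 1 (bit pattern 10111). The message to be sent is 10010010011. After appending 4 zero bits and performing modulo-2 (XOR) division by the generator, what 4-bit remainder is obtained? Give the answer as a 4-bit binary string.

1101

Append 4 zeros: 100100100110000. Divide by 10111 (XOR where the leading bit is 1):
  pos 0: 10010 XOR 10111 = 00101
  pos 2: 10101 XOR 10111 = 00010
  pos 5: 10001 XOR 10111 = 00110
  pos 7: 11010 XOR 10111 = 01101
  pos 8: 11010 XOR 10111 = 01101
  pos 9: 11010 XOR 10111 = 01101
  pos 10: 11010 XOR 10111 = 01101
Remainder (last 4 bits) = 1101. This is the CRC / FCS.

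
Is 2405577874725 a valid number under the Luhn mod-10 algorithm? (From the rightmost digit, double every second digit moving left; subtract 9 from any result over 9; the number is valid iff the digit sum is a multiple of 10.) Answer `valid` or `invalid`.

invalid

From the right, keep odd positions and double even positions (subtract 9 from any doubled value over 9):
  doubled (positions 2,4,...): 4 8 7 5 1 8 → sum 33
  kept (positions 1,3,...): 5 7 7 7 5 0 2 → sum 33
Total = 66.
66 mod 10 = 6, so the number is invalid.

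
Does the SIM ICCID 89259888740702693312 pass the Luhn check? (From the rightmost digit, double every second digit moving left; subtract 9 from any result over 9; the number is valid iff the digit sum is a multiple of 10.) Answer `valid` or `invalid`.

valid

From the right, keep odd positions and double even positions (subtract 9 from any doubled value over 9):
  doubled (positions 2,4,...): 2 6 3 0 0 5 7 9 4 7 → sum 43
  kept (positions 1,3,...): 2 3 9 2 7 4 8 8 5 9 → sum 57
Total = 100.
100 mod 10 = 0, so the number is valid.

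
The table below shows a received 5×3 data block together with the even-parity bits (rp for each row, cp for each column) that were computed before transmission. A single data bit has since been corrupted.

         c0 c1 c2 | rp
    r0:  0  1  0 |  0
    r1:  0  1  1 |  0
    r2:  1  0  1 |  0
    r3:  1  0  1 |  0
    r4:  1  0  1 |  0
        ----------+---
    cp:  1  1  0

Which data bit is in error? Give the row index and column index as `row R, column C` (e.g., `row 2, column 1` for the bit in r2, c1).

Recompute each row's even parity and compare to rp:
  r0: data parity 1, sent rp 0 → mismatch
  r1: data parity 0, sent rp 0 → ok
  r2: data parity 0, sent rp 0 → ok
  r3: data parity 0, sent rp 0 → ok
  r4: data parity 0, sent rp 0 → ok
Recompute each column's even parity and compare to cp:
  c0: data parity 1, sent cp 1 → ok
  c1: data parity 0, sent cp 1 → mismatch
  c2: data parity 0, sent cp 0 → ok
Exactly one row (r0) and one column (c1) fail → the flipped bit is at their intersection.

row 0, column 1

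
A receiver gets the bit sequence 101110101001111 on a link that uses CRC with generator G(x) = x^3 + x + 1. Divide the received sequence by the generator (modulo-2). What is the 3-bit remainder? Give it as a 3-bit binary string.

Modulo-2 division of 101110101001111 by 1011:
  pos 0: 1011 XOR 1011 = 0000
  pos 4: 1010 XOR 1011 = 0001
  pos 7: 1100 XOR 1011 = 0111
  pos 8: 1111 XOR 1011 = 0100
  pos 9: 1001 XOR 1011 = 0010
  pos 11: 1011 XOR 1011 = 0000
Remainder = 000 (zero — the frame passes the CRC check).

000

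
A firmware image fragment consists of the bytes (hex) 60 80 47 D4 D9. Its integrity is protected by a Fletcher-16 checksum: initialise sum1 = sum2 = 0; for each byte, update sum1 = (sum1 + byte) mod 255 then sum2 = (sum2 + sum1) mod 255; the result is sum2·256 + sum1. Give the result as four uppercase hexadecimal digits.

3DD6

Running sums (mod 255):
  after byte 0 (60): sum1=96, sum2=96
  after byte 1 (80): sum1=224, sum2=65
  after byte 2 (47): sum1=40, sum2=105
  after byte 3 (D4): sum1=252, sum2=102
  after byte 4 (D9): sum1=214, sum2=61
Checksum = sum2·256 + sum1 = 61·256 + 214 = 15830 = 0x3DD6.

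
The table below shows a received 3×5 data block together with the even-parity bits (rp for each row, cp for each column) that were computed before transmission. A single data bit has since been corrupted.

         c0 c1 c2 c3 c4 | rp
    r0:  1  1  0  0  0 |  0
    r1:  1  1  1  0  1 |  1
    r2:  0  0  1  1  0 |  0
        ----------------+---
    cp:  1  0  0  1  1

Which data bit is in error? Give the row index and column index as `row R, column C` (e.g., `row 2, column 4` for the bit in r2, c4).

Recompute each row's even parity and compare to rp:
  r0: data parity 0, sent rp 0 → ok
  r1: data parity 0, sent rp 1 → mismatch
  r2: data parity 0, sent rp 0 → ok
Recompute each column's even parity and compare to cp:
  c0: data parity 0, sent cp 1 → mismatch
  c1: data parity 0, sent cp 0 → ok
  c2: data parity 0, sent cp 0 → ok
  c3: data parity 1, sent cp 1 → ok
  c4: data parity 1, sent cp 1 → ok
Exactly one row (r1) and one column (c0) fail → the flipped bit is at their intersection.

row 1, column 0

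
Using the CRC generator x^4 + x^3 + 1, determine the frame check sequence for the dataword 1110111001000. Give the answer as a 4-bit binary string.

1100

Append 4 zeros: 11101110010000000. Divide by 11001 (XOR where the leading bit is 1):
  pos 0: 11101 XOR 11001 = 00100
  pos 2: 10011 XOR 11001 = 01010
  pos 3: 10100 XOR 11001 = 01101
  pos 4: 11010 XOR 11001 = 00011
  pos 7: 11100 XOR 11001 = 00101
  pos 9: 10100 XOR 11001 = 01101
  pos 10: 11010 XOR 11001 = 00011
Remainder (last 4 bits) = 1100. This is the CRC / FCS.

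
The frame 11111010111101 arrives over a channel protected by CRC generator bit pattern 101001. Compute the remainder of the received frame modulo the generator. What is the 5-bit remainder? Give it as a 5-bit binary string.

Modulo-2 division of 11111010111101 by 101001:
  pos 0: 111110 XOR 101001 = 010111
  pos 1: 101111 XOR 101001 = 000110
  pos 4: 110011 XOR 101001 = 011010
  pos 5: 110101 XOR 101001 = 011100
  pos 6: 111001 XOR 101001 = 010000
  pos 7: 100000 XOR 101001 = 001001
Remainder = 10011 (nonzero — an error is detected).

10011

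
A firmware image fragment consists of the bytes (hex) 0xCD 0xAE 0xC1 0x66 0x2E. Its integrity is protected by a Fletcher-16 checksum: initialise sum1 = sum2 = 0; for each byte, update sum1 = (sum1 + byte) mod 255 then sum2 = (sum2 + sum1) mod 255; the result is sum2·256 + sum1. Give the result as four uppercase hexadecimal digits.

Running sums (mod 255):
  after byte 0 (0xCD): sum1=205, sum2=205
  after byte 1 (0xAE): sum1=124, sum2=74
  after byte 2 (0xC1): sum1=62, sum2=136
  after byte 3 (0x66): sum1=164, sum2=45
  after byte 4 (0x2E): sum1=210, sum2=0
Checksum = sum2·256 + sum1 = 0·256 + 210 = 210 = 0x00D2.

00D2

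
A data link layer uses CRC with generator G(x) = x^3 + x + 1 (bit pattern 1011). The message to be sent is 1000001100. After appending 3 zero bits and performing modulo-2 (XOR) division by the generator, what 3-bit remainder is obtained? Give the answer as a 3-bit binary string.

101

Append 3 zeros: 1000001100000. Divide by 1011 (XOR where the leading bit is 1):
  pos 0: 1000 XOR 1011 = 0011
  pos 2: 1100 XOR 1011 = 0111
  pos 3: 1111 XOR 1011 = 0100
  pos 4: 1001 XOR 1011 = 0010
  pos 6: 1000 XOR 1011 = 0011
  pos 8: 1100 XOR 1011 = 0111
  pos 9: 1110 XOR 1011 = 0101
Remainder (last 3 bits) = 101. This is the CRC / FCS.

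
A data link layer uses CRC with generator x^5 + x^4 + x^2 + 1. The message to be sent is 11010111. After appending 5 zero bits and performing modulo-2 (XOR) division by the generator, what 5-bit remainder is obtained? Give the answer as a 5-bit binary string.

Append 5 zeros: 1101011100000. Divide by 110101 (XOR where the leading bit is 1):
  pos 0: 110101 XOR 110101 = 000000
  pos 6: 110000 XOR 110101 = 000101
Remainder (last 5 bits) = 01010. This is the CRC / FCS.

01010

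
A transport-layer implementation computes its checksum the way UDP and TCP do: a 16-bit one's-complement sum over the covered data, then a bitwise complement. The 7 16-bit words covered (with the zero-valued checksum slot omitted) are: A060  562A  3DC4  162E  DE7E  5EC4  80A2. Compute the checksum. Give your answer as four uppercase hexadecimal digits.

F79C

One's-complement addition (fold any carry out of bit 15 back into bit 0):
  0xA060 + 0x562A = 0x0F68A
  0xF68A + 0x3DC4 = 0x1344E → wrap carry → 0x344F
  0x344F + 0x162E = 0x04A7D
  0x4A7D + 0xDE7E = 0x128FB → wrap carry → 0x28FC
  0x28FC + 0x5EC4 = 0x087C0
  0x87C0 + 0x80A2 = 0x10862 → wrap carry → 0x0863
One's-complement sum = 0x0863.
Checksum = ~0x0863 & 0xFFFF = 0xF79C.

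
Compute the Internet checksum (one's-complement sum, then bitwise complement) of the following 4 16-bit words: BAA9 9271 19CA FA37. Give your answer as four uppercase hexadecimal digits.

One's-complement addition (fold any carry out of bit 15 back into bit 0):
  0xBAA9 + 0x9271 = 0x14D1A → wrap carry → 0x4D1B
  0x4D1B + 0x19CA = 0x066E5
  0x66E5 + 0xFA37 = 0x1611C → wrap carry → 0x611D
One's-complement sum = 0x611D.
Checksum = ~0x611D & 0xFFFF = 0x9EE2.

9EE2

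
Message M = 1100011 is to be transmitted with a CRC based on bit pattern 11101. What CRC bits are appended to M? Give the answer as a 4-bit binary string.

Append 4 zeros: 11000110000. Divide by 11101 (XOR where the leading bit is 1):
  pos 0: 11000 XOR 11101 = 00101
  pos 2: 10111 XOR 11101 = 01010
  pos 3: 10100 XOR 11101 = 01001
  pos 4: 10010 XOR 11101 = 01111
  pos 5: 11110 XOR 11101 = 00011
Remainder (last 4 bits) = 0110. This is the CRC / FCS.

0110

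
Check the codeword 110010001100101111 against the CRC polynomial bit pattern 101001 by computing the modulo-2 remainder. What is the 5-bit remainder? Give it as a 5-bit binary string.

00000

Modulo-2 division of 110010001100101111 by 101001:
  pos 0: 110010 XOR 101001 = 011011
  pos 1: 110110 XOR 101001 = 011111
  pos 2: 111110 XOR 101001 = 010111
  pos 3: 101111 XOR 101001 = 000110
  pos 6: 110100 XOR 101001 = 011101
  pos 7: 111011 XOR 101001 = 010010
  pos 8: 100100 XOR 101001 = 001101
  pos 10: 110111 XOR 101001 = 011110
  pos 11: 111101 XOR 101001 = 010100
  pos 12: 101001 XOR 101001 = 000000
Remainder = 00000 (zero — the frame passes the CRC check).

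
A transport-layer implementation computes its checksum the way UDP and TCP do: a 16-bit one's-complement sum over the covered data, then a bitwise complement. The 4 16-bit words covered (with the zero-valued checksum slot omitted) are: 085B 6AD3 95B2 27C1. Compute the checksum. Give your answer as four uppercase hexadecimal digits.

CF5D

One's-complement addition (fold any carry out of bit 15 back into bit 0):
  0x085B + 0x6AD3 = 0x0732E
  0x732E + 0x95B2 = 0x108E0 → wrap carry → 0x08E1
  0x08E1 + 0x27C1 = 0x030A2
One's-complement sum = 0x30A2.
Checksum = ~0x30A2 & 0xFFFF = 0xCF5D.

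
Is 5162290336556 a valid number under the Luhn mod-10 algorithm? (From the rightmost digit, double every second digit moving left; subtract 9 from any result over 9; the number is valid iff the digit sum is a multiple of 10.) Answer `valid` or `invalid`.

From the right, keep odd positions and double even positions (subtract 9 from any doubled value over 9):
  doubled (positions 2,4,...): 1 3 6 9 4 2 → sum 25
  kept (positions 1,3,...): 6 5 3 0 2 6 5 → sum 27
Total = 52.
52 mod 10 = 2, so the number is invalid.

invalid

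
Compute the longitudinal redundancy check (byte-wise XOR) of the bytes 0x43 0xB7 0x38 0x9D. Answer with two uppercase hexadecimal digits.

51

XOR the bytes together:
  start with 0x43
  0x43 ⊕ 0xB7 = 0xF4
  0xF4 ⊕ 0x38 = 0xCC
  0xCC ⊕ 0x9D = 0x51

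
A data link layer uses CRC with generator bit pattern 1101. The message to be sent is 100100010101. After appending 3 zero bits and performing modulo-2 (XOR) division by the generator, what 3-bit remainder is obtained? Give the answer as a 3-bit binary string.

001

Append 3 zeros: 100100010101000. Divide by 1101 (XOR where the leading bit is 1):
  pos 0: 1001 XOR 1101 = 0100
  pos 1: 1000 XOR 1101 = 0101
  pos 2: 1010 XOR 1101 = 0111
  pos 3: 1110 XOR 1101 = 0011
  pos 5: 1110 XOR 1101 = 0011
  pos 7: 1110 XOR 1101 = 0011
  pos 9: 1110 XOR 1101 = 0011
  pos 11: 1100 XOR 1101 = 0001
Remainder (last 3 bits) = 001. This is the CRC / FCS.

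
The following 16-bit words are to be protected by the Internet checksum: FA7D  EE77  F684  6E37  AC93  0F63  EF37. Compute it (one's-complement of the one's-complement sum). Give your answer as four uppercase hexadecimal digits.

071F

One's-complement addition (fold any carry out of bit 15 back into bit 0):
  0xFA7D + 0xEE77 = 0x1E8F4 → wrap carry → 0xE8F5
  0xE8F5 + 0xF684 = 0x1DF79 → wrap carry → 0xDF7A
  0xDF7A + 0x6E37 = 0x14DB1 → wrap carry → 0x4DB2
  0x4DB2 + 0xAC93 = 0x0FA45
  0xFA45 + 0x0F63 = 0x109A8 → wrap carry → 0x09A9
  0x09A9 + 0xEF37 = 0x0F8E0
One's-complement sum = 0xF8E0.
Checksum = ~0xF8E0 & 0xFFFF = 0x071F.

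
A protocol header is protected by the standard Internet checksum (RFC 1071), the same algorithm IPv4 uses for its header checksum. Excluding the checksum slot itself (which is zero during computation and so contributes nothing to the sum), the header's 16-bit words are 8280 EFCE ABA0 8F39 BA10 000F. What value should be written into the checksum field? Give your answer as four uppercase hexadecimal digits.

One's-complement addition (fold any carry out of bit 15 back into bit 0):
  0x8280 + 0xEFCE = 0x1724E → wrap carry → 0x724F
  0x724F + 0xABA0 = 0x11DEF → wrap carry → 0x1DF0
  0x1DF0 + 0x8F39 = 0x0AD29
  0xAD29 + 0xBA10 = 0x16739 → wrap carry → 0x673A
  0x673A + 0x000F = 0x06749
One's-complement sum = 0x6749.
Checksum = ~0x6749 & 0xFFFF = 0x98B6.

98B6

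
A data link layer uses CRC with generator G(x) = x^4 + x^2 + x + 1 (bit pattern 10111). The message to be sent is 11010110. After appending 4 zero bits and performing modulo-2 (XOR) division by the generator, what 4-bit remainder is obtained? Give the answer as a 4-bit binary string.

Append 4 zeros: 110101100000. Divide by 10111 (XOR where the leading bit is 1):
  pos 0: 11010 XOR 10111 = 01101
  pos 1: 11011 XOR 10111 = 01100
  pos 2: 11001 XOR 10111 = 01110
  pos 3: 11100 XOR 10111 = 01011
  pos 4: 10110 XOR 10111 = 00001
Remainder (last 4 bits) = 1000. This is the CRC / FCS.

1000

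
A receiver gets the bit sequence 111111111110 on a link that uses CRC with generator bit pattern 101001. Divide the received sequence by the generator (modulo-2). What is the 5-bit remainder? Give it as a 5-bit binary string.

10011

Modulo-2 division of 111111111110 by 101001:
  pos 0: 111111 XOR 101001 = 010110
  pos 1: 101101 XOR 101001 = 000100
  pos 4: 100111 XOR 101001 = 001110
  pos 6: 111010 XOR 101001 = 010011
Remainder = 10011 (nonzero — an error is detected).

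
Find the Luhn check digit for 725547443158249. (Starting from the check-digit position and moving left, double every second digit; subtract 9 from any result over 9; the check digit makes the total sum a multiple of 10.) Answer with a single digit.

7

Partial digits right→left: 9 4 2 8 5 1 3 4 4 7 4 5 5 2 7
Double every second digit counting from the check-digit position (so the 1st, 3rd, 5th, ... of the partial from the right).
  doubled (with −9 where >9): 9 4 1 6 8 8 1 5 → sum 42
  kept as-is: 4 8 1 4 7 5 2 → sum 31
Total = 42 + 31 = 73.
Check digit = (10 − (73 mod 10)) mod 10 = 7.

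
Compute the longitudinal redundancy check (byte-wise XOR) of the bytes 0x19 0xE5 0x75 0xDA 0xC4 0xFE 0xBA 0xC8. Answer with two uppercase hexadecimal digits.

1B

XOR the bytes together:
  start with 0x19
  0x19 ⊕ 0xE5 = 0xFC
  0xFC ⊕ 0x75 = 0x89
  0x89 ⊕ 0xDA = 0x53
  0x53 ⊕ 0xC4 = 0x97
  0x97 ⊕ 0xFE = 0x69
  0x69 ⊕ 0xBA = 0xD3
  0xD3 ⊕ 0xC8 = 0x1B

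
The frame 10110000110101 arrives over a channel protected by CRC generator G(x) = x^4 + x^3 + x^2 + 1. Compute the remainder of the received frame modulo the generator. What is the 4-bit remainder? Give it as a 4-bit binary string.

0100

Modulo-2 division of 10110000110101 by 11101:
  pos 0: 10110 XOR 11101 = 01011
  pos 1: 10110 XOR 11101 = 01011
  pos 2: 10110 XOR 11101 = 01011
  pos 3: 10110 XOR 11101 = 01011
  pos 4: 10111 XOR 11101 = 01010
  pos 5: 10101 XOR 11101 = 01000
  pos 6: 10000 XOR 11101 = 01101
  pos 7: 11011 XOR 11101 = 00110
  pos 9: 11001 XOR 11101 = 00100
Remainder = 0100 (nonzero — an error is detected).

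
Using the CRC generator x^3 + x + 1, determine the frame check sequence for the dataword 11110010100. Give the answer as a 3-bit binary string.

Append 3 zeros: 11110010100000. Divide by 1011 (XOR where the leading bit is 1):
  pos 0: 1111 XOR 1011 = 0100
  pos 1: 1000 XOR 1011 = 0011
  pos 3: 1101 XOR 1011 = 0110
  pos 4: 1100 XOR 1011 = 0111
  pos 5: 1111 XOR 1011 = 0100
  pos 6: 1000 XOR 1011 = 0011
  pos 8: 1100 XOR 1011 = 0111
  pos 9: 1110 XOR 1011 = 0101
  pos 10: 1010 XOR 1011 = 0001
Remainder (last 3 bits) = 001. This is the CRC / FCS.

001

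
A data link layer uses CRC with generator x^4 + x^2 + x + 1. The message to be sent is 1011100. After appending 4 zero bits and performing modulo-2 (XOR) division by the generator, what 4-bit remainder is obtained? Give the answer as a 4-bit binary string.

0000

Append 4 zeros: 10111000000. Divide by 10111 (XOR where the leading bit is 1):
  pos 0: 10111 XOR 10111 = 00000
Remainder (last 4 bits) = 0000. This is the CRC / FCS.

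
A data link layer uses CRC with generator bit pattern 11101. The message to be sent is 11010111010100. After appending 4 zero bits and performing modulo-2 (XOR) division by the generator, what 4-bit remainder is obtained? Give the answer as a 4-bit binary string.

Append 4 zeros: 110101110101000000. Divide by 11101 (XOR where the leading bit is 1):
  pos 0: 11010 XOR 11101 = 00111
  pos 2: 11111 XOR 11101 = 00010
  pos 5: 10101 XOR 11101 = 01000
  pos 6: 10000 XOR 11101 = 01101
  pos 7: 11011 XOR 11101 = 00110
  pos 9: 11000 XOR 11101 = 00101
  pos 11: 10100 XOR 11101 = 01001
  pos 12: 10010 XOR 11101 = 01111
  pos 13: 11110 XOR 11101 = 00011
Remainder (last 4 bits) = 0011. This is the CRC / FCS.

0011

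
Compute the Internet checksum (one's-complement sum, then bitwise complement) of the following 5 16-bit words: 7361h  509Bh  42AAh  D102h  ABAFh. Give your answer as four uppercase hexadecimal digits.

7CA6

One's-complement addition (fold any carry out of bit 15 back into bit 0):
  0x7361 + 0x509B = 0x0C3FC
  0xC3FC + 0x42AA = 0x106A6 → wrap carry → 0x06A7
  0x06A7 + 0xD102 = 0x0D7A9
  0xD7A9 + 0xABAF = 0x18358 → wrap carry → 0x8359
One's-complement sum = 0x8359.
Checksum = ~0x8359 & 0xFFFF = 0x7CA6.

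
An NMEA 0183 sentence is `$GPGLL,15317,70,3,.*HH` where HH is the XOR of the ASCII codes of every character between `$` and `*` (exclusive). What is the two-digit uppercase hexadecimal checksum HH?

XOR the ASCII codes of the payload characters:
  'G' = 0x47 → acc = 0x47
  'P' = 0x50 → acc = 0x17
  'G' = 0x47 → acc = 0x50
  'L' = 0x4C → acc = 0x1C
  'L' = 0x4C → acc = 0x50
  ',' = 0x2C → acc = 0x7C
  '1' = 0x31 → acc = 0x4D
  '5' = 0x35 → acc = 0x78
  '3' = 0x33 → acc = 0x4B
  '1' = 0x31 → acc = 0x7A
  '7' = 0x37 → acc = 0x4D
  ',' = 0x2C → acc = 0x61
  '7' = 0x37 → acc = 0x56
  '0' = 0x30 → acc = 0x66
  ',' = 0x2C → acc = 0x4A
  '3' = 0x33 → acc = 0x79
  ',' = 0x2C → acc = 0x55
  '.' = 0x2E → acc = 0x7B
Checksum = 0x7B.

7B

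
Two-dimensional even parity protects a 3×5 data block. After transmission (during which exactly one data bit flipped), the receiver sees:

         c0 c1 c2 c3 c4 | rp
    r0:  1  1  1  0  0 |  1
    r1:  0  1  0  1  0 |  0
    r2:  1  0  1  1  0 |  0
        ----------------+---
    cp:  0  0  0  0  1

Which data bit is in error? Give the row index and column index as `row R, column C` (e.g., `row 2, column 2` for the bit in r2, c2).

Recompute each row's even parity and compare to rp:
  r0: data parity 1, sent rp 1 → ok
  r1: data parity 0, sent rp 0 → ok
  r2: data parity 1, sent rp 0 → mismatch
Recompute each column's even parity and compare to cp:
  c0: data parity 0, sent cp 0 → ok
  c1: data parity 0, sent cp 0 → ok
  c2: data parity 0, sent cp 0 → ok
  c3: data parity 0, sent cp 0 → ok
  c4: data parity 0, sent cp 1 → mismatch
Exactly one row (r2) and one column (c4) fail → the flipped bit is at their intersection.

row 2, column 4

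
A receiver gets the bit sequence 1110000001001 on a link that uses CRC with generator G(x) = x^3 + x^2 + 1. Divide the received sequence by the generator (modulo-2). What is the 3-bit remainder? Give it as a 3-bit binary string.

Modulo-2 division of 1110000001001 by 1101:
  pos 0: 1110 XOR 1101 = 0011
  pos 2: 1100 XOR 1101 = 0001
  pos 5: 1000 XOR 1101 = 0101
  pos 6: 1011 XOR 1101 = 0110
  pos 7: 1100 XOR 1101 = 0001
Remainder = 101 (nonzero — an error is detected).

101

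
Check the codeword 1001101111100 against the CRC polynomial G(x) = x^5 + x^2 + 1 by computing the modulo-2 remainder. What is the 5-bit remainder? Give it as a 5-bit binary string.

Modulo-2 division of 1001101111100 by 100101:
  pos 0: 100110 XOR 100101 = 000011
  pos 4: 111111 XOR 100101 = 011010
  pos 5: 110101 XOR 100101 = 010000
  pos 6: 100000 XOR 100101 = 000101
Remainder = 01010 (nonzero — an error is detected).

01010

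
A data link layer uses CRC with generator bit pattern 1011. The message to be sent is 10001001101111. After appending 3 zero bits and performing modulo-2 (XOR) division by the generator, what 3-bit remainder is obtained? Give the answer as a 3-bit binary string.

010

Append 3 zeros: 10001001101111000. Divide by 1011 (XOR where the leading bit is 1):
  pos 0: 1000 XOR 1011 = 0011
  pos 2: 1110 XOR 1011 = 0101
  pos 3: 1010 XOR 1011 = 0001
  pos 6: 1110 XOR 1011 = 0101
  pos 7: 1011 XOR 1011 = 0000
  pos 11: 1110 XOR 1011 = 0101
  pos 12: 1010 XOR 1011 = 0001
Remainder (last 3 bits) = 010. This is the CRC / FCS.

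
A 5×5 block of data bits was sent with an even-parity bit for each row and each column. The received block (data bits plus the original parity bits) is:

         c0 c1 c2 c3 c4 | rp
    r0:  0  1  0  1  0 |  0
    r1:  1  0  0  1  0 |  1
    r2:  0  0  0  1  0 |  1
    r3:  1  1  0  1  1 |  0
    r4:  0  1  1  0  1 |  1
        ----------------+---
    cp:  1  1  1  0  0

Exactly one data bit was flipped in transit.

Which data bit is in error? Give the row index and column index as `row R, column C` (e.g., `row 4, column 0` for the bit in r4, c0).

row 1, column 0

Recompute each row's even parity and compare to rp:
  r0: data parity 0, sent rp 0 → ok
  r1: data parity 0, sent rp 1 → mismatch
  r2: data parity 1, sent rp 1 → ok
  r3: data parity 0, sent rp 0 → ok
  r4: data parity 1, sent rp 1 → ok
Recompute each column's even parity and compare to cp:
  c0: data parity 0, sent cp 1 → mismatch
  c1: data parity 1, sent cp 1 → ok
  c2: data parity 1, sent cp 1 → ok
  c3: data parity 0, sent cp 0 → ok
  c4: data parity 0, sent cp 0 → ok
Exactly one row (r1) and one column (c0) fail → the flipped bit is at their intersection.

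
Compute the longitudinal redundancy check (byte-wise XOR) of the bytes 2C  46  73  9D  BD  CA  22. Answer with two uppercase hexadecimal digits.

XOR the bytes together:
  start with 0x2C
  0x2C ⊕ 0x46 = 0x6A
  0x6A ⊕ 0x73 = 0x19
  0x19 ⊕ 0x9D = 0x84
  0x84 ⊕ 0xBD = 0x39
  0x39 ⊕ 0xCA = 0xF3
  0xF3 ⊕ 0x22 = 0xD1

D1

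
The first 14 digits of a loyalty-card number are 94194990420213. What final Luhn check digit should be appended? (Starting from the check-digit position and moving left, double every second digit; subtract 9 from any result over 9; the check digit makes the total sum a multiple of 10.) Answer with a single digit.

2

Partial digits right→left: 3 1 2 0 2 4 0 9 9 4 9 1 4 9
Double every second digit counting from the check-digit position (so the 1st, 3rd, 5th, ... of the partial from the right).
  doubled (with −9 where >9): 6 4 4 0 9 9 8 → sum 40
  kept as-is: 1 0 4 9 4 1 9 → sum 28
Total = 40 + 28 = 68.
Check digit = (10 − (68 mod 10)) mod 10 = 2.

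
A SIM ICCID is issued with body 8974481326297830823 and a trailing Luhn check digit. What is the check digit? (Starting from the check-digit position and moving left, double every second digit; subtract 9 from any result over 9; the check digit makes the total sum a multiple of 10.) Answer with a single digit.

7

Partial digits right→left: 3 2 8 0 3 8 7 9 2 6 2 3 1 8 4 4 7 9 8
Double every second digit counting from the check-digit position (so the 1st, 3rd, 5th, ... of the partial from the right).
  doubled (with −9 where >9): 6 7 6 5 4 4 2 8 5 7 → sum 54
  kept as-is: 2 0 8 9 6 3 8 4 9 → sum 49
Total = 54 + 49 = 103.
Check digit = (10 − (103 mod 10)) mod 10 = 7.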